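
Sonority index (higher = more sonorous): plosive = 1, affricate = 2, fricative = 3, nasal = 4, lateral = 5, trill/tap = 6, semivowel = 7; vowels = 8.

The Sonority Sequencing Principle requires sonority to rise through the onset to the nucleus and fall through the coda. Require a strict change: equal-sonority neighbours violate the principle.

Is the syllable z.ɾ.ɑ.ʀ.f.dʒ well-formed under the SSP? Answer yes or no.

Onset: /z/ is a fricative (sonority 3), /ɾ/ is a trill/tap (sonority 6); then the nucleus /ɑ/ (sonority 8).
Onset profile 3-6-8 — rises to the nucleus.
Coda: /ʀ/ is a trill/tap (sonority 6), /f/ is a fricative (sonority 3), /dʒ/ is an affricate (sonority 2).
Coda profile 8-6-3-2 — falls from the nucleus.

yes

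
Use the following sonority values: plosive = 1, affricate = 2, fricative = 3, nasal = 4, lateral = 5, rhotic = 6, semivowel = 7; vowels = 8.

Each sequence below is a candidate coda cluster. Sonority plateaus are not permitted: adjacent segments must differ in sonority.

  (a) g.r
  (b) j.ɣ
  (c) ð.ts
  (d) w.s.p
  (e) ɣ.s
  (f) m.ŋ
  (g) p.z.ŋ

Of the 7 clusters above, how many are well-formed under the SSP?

(a) 1-6 → violates
(b) 7-3 → obeys
(c) 3-2 → obeys
(d) 7-3-1 → obeys
(e) 3-3 → violates
(f) 4-4 → violates
(g) 1-3-4 → violates

3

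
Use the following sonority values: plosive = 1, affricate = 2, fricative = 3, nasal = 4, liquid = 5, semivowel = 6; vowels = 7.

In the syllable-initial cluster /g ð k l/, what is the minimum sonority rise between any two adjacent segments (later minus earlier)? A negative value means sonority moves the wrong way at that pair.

-2

/g/ — plosive, sonority 1.
/ð/ — fricative, sonority 3.
/k/ — plosive, sonority 1.
/l/ — liquid, sonority 5.
/g/→/ð/: change +2.
/ð/→/k/: change -2.
/k/→/l/: change +4.
Minimum = -2.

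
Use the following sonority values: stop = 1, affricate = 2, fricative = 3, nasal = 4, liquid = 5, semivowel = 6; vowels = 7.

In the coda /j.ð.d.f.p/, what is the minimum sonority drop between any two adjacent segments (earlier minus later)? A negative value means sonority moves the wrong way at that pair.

-2

/j/: semivowel = 6.
/ð/: fricative = 3.
/d/: stop = 1.
/f/: fricative = 3.
/p/: stop = 1.
/j/→/ð/: change +3.
/ð/→/d/: change +2.
/d/→/f/: change -2.
/f/→/p/: change +2.
Minimum = -2.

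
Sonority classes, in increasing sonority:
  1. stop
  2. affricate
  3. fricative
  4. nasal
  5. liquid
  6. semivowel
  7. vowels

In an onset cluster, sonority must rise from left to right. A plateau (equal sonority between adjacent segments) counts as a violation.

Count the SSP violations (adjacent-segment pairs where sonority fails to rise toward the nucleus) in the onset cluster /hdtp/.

/h/: fricative = 3.
/d/: stop = 1.
/t/: stop = 1.
/p/: stop = 1.
/h/→/d/: 3→1 (does not rise) — violation.
/d/→/t/: 1→1 (plateau) — violation.
/t/→/p/: 1→1 (plateau) — violation.

3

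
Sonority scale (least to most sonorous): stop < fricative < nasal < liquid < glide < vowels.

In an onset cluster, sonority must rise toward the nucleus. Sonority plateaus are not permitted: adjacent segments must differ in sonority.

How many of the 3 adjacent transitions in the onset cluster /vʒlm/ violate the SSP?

2

/v/: fricative = 2.
/ʒ/: fricative = 2.
/l/: liquid = 4.
/m/: nasal = 3.
/v/→/ʒ/: 2→2 (plateau) — violation.
/ʒ/→/l/: 2→4 (rises) — ok.
/l/→/m/: 4→3 (does not rise) — violation.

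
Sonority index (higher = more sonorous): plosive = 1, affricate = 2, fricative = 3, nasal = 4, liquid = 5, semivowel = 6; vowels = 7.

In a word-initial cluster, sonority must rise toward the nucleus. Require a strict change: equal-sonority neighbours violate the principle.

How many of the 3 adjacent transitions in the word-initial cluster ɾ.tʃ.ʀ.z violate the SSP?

/ɾ/: liquid = 5.
/tʃ/: affricate = 2.
/ʀ/: liquid = 5.
/z/: fricative = 3.
/ɾ/→/tʃ/: 5→2 (does not rise) — violation.
/tʃ/→/ʀ/: 2→5 (rises) — ok.
/ʀ/→/z/: 5→3 (does not rise) — violation.

2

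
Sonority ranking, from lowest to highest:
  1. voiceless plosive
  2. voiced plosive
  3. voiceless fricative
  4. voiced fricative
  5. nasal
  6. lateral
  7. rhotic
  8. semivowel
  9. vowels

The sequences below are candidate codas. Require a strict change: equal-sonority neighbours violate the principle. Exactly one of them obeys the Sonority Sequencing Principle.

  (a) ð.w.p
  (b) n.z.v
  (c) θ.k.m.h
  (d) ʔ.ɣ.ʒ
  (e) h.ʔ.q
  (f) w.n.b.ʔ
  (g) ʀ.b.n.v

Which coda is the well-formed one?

(a) ð.w.p: profile 4-8-1 — violates.
(b) n.z.v: profile 5-4-4 — violates.
(c) θ.k.m.h: profile 3-1-5-3 — violates.
(d) ʔ.ɣ.ʒ: profile 1-4-4 — violates.
(e) h.ʔ.q: profile 3-1-1 — violates.
(f) w.n.b.ʔ: profile 8-5-2-1 — obeys.
(g) ʀ.b.n.v: profile 7-2-5-4 — violates.

f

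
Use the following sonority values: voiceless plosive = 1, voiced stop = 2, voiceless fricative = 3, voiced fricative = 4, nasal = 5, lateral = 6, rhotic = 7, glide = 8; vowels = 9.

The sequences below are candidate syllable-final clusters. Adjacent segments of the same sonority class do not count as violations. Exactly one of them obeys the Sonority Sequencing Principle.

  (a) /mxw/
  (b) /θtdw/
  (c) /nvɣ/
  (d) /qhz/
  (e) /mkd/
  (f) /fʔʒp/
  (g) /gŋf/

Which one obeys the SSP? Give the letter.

c

(a) 5-3-8 → violates
(b) 3-1-2-8 → violates
(c) 5-4-4 → obeys
(d) 1-3-4 → violates
(e) 5-1-2 → violates
(f) 3-1-4-1 → violates
(g) 2-5-3 → violates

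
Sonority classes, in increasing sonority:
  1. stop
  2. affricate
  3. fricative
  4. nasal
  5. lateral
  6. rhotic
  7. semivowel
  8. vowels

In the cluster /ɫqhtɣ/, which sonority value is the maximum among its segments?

5

/ɫ/ — lateral, sonority 5.
/q/ — stop, sonority 1.
/h/ — fricative, sonority 3.
/t/ — stop, sonority 1.
/ɣ/ — fricative, sonority 3.
The maximum is 5.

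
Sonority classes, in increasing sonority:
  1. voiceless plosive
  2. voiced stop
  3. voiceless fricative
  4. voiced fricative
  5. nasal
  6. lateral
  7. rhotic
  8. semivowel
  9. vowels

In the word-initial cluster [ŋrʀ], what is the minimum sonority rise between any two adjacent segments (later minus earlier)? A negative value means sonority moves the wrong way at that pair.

0

/ŋ/ — nasal, sonority 5.
/r/ — rhotic, sonority 7.
/ʀ/ — rhotic, sonority 7.
/ŋ/→/r/: change +2.
/r/→/ʀ/: change +0.
Minimum = 0.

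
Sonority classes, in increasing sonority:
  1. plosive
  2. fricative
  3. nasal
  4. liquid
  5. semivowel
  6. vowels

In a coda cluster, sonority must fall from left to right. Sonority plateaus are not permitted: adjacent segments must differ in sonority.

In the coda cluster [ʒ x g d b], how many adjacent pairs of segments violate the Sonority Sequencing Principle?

/ʒ/ is a fricative (sonority 2).
/x/ is a fricative (sonority 2).
/g/ is a plosive (sonority 1).
/d/ is a plosive (sonority 1).
/b/ is a plosive (sonority 1).
/ʒ/→/x/: 2→2 (plateau) — violation.
/x/→/g/: 2→1 (falls) — ok.
/g/→/d/: 1→1 (plateau) — violation.
/d/→/b/: 1→1 (plateau) — violation.

3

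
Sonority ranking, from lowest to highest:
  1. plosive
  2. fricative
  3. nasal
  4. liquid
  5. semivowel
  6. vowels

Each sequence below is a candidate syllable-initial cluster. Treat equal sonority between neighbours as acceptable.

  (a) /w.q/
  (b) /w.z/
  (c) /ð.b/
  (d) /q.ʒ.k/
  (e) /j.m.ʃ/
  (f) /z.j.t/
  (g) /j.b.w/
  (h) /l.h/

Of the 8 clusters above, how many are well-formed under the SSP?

0

(a) sonority 5-1: ill-formed.
(b) sonority 5-2: ill-formed.
(c) sonority 2-1: ill-formed.
(d) sonority 1-2-1: ill-formed.
(e) sonority 5-3-2: ill-formed.
(f) sonority 2-5-1: ill-formed.
(g) sonority 5-1-5: ill-formed.
(h) sonority 4-2: ill-formed.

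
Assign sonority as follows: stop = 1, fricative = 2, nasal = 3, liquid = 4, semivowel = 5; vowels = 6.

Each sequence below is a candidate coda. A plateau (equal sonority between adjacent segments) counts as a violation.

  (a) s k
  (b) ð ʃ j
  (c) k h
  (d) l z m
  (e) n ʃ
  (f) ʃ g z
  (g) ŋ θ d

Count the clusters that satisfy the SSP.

(a) sonority 2-1: well-formed.
(b) sonority 2-2-5: ill-formed.
(c) sonority 1-2: ill-formed.
(d) sonority 4-2-3: ill-formed.
(e) sonority 3-2: well-formed.
(f) sonority 2-1-2: ill-formed.
(g) sonority 3-2-1: well-formed.

3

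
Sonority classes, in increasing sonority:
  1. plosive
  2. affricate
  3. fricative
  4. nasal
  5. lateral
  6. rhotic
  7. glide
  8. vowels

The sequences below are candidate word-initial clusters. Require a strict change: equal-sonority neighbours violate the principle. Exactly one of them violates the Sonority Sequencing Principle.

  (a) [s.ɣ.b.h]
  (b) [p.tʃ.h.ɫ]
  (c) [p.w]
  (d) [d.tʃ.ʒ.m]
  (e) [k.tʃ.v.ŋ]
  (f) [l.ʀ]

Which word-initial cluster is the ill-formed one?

a

(a) sonority 3-3-1-3: ill-formed.
(b) sonority 1-2-3-5: well-formed.
(c) sonority 1-7: well-formed.
(d) sonority 1-2-3-4: well-formed.
(e) sonority 1-2-3-4: well-formed.
(f) sonority 5-6: well-formed.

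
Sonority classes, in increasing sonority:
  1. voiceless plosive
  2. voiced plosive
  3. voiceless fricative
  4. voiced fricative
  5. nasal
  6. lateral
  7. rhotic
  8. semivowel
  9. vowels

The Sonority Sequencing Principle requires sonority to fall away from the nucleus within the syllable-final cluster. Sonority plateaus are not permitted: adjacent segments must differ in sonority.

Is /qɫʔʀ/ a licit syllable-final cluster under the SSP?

/q/ — voiceless plosive, sonority 1.
/ɫ/ — lateral, sonority 6.
/ʔ/ — voiceless plosive, sonority 1.
/ʀ/ — rhotic, sonority 7.
The profile is 1-6-1-7. Between /q/ (1) and /ɫ/ (6) sonority does not fall, so the cluster violates the SSP.

no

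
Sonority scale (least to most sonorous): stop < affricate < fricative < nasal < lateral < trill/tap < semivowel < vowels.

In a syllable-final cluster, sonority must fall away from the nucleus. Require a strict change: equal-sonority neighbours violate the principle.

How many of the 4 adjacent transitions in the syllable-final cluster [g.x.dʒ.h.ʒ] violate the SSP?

3

/g/ is a stop (sonority 1).
/x/ is a fricative (sonority 3).
/dʒ/ is an affricate (sonority 2).
/h/ is a fricative (sonority 3).
/ʒ/ is a fricative (sonority 3).
/g/→/x/: 1→3 (does not fall) — violation.
/x/→/dʒ/: 3→2 (falls) — ok.
/dʒ/→/h/: 2→3 (does not fall) — violation.
/h/→/ʒ/: 3→3 (plateau) — violation.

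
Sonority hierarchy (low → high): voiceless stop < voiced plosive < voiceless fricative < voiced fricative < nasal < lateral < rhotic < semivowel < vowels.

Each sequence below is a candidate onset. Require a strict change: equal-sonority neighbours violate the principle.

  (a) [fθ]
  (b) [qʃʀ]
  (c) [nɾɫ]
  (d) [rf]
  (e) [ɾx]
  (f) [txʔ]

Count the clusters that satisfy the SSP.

1

(a) [fθ]: profile 3-3 — violates.
(b) [qʃʀ]: profile 1-3-7 — obeys.
(c) [nɾɫ]: profile 5-7-6 — violates.
(d) [rf]: profile 7-3 — violates.
(e) [ɾx]: profile 7-3 — violates.
(f) [txʔ]: profile 1-3-1 — violates.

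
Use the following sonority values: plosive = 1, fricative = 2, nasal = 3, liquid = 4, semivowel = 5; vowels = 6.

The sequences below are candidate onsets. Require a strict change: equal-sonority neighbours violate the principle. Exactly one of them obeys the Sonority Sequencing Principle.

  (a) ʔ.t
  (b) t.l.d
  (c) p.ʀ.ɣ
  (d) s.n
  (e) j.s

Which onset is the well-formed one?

d

(a) sonority 1-1: ill-formed.
(b) sonority 1-4-1: ill-formed.
(c) sonority 1-4-2: ill-formed.
(d) sonority 2-3: well-formed.
(e) sonority 5-2: ill-formed.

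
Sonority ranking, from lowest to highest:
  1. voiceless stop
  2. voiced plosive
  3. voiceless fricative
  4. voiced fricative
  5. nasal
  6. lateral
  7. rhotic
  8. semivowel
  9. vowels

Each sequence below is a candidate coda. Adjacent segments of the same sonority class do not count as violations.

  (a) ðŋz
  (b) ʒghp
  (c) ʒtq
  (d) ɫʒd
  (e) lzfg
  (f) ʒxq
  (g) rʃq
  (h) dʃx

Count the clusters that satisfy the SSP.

(a) ðŋz: profile 4-5-4 — violates.
(b) ʒghp: profile 4-2-3-1 — violates.
(c) ʒtq: profile 4-1-1 — obeys.
(d) ɫʒd: profile 6-4-2 — obeys.
(e) lzfg: profile 6-4-3-2 — obeys.
(f) ʒxq: profile 4-3-1 — obeys.
(g) rʃq: profile 7-3-1 — obeys.
(h) dʃx: profile 2-3-3 — violates.

5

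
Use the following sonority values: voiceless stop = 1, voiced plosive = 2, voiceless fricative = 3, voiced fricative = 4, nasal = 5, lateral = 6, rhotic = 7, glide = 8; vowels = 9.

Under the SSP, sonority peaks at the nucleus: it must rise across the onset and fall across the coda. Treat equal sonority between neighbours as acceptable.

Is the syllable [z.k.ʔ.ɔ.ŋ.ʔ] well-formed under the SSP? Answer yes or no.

no

Onset: /z/ is a voiced fricative (sonority 4), /k/ is a voiceless stop (sonority 1), /ʔ/ is a voiceless stop (sonority 1); then the nucleus /ɔ/ (sonority 9).
Onset profile 4-1-1-9 — does not rise throughout.
Coda: /ŋ/ is a nasal (sonority 5), /ʔ/ is a voiceless stop (sonority 1).
Coda profile 9-5-1 — falls from the nucleus.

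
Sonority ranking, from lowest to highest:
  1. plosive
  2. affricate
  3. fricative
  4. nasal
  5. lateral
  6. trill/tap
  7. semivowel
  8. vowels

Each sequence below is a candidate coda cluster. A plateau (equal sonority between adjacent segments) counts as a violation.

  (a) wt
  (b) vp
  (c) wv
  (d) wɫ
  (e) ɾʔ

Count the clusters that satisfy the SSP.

(a) sonority 7-1: well-formed.
(b) sonority 3-1: well-formed.
(c) sonority 7-3: well-formed.
(d) sonority 7-5: well-formed.
(e) sonority 6-1: well-formed.

5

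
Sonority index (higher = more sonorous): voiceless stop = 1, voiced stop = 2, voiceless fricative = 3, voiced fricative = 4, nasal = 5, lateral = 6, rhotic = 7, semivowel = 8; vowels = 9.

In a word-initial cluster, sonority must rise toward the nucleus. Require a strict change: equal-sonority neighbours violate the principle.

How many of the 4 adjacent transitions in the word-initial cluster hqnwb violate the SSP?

/h/ — voiceless fricative, sonority 3.
/q/ — voiceless stop, sonority 1.
/n/ — nasal, sonority 5.
/w/ — semivowel, sonority 8.
/b/ — voiced stop, sonority 2.
/h/→/q/: 3→1 (does not rise) — violation.
/q/→/n/: 1→5 (rises) — ok.
/n/→/w/: 5→8 (rises) — ok.
/w/→/b/: 8→2 (does not rise) — violation.

2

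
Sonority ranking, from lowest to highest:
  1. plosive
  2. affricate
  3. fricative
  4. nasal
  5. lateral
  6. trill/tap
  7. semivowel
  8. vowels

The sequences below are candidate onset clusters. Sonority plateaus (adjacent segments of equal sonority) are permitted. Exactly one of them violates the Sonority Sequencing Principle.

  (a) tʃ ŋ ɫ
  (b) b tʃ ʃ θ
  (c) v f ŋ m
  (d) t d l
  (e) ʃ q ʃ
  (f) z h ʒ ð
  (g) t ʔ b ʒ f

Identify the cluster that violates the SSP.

e

(a) 2-4-5 → obeys
(b) 1-2-3-3 → obeys
(c) 3-3-4-4 → obeys
(d) 1-1-5 → obeys
(e) 3-1-3 → violates
(f) 3-3-3-3 → obeys
(g) 1-1-1-3-3 → obeys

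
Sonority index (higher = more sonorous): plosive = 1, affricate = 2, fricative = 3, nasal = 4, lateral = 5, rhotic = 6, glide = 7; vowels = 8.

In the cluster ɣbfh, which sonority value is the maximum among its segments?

3

/ɣ/ — fricative, sonority 3.
/b/ — plosive, sonority 1.
/f/ — fricative, sonority 3.
/h/ — fricative, sonority 3.
The maximum is 3.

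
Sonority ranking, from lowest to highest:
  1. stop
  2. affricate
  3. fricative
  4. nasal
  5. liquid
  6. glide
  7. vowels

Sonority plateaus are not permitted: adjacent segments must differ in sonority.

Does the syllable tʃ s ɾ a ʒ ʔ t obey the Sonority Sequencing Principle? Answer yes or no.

no

Onset: /tʃ/ is an affricate (sonority 2), /s/ is a fricative (sonority 3), /ɾ/ is a liquid (sonority 5); then the nucleus /a/ (sonority 7).
Onset profile 2-3-5-7 — rises to the nucleus.
Coda: /ʒ/ is a fricative (sonority 3), /ʔ/ is a stop (sonority 1), /t/ is a stop (sonority 1).
Coda profile 7-3-1-1 — does not strictly fall throughout.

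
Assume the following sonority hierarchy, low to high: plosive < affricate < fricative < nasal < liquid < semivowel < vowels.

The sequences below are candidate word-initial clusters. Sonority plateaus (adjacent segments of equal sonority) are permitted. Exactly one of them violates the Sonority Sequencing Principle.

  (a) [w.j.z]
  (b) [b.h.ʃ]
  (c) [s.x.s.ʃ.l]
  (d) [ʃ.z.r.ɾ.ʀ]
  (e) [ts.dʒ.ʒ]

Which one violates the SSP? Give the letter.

(a) sonority 6-6-3: ill-formed.
(b) sonority 1-3-3: well-formed.
(c) sonority 3-3-3-3-5: well-formed.
(d) sonority 3-3-5-5-5: well-formed.
(e) sonority 2-2-3: well-formed.

a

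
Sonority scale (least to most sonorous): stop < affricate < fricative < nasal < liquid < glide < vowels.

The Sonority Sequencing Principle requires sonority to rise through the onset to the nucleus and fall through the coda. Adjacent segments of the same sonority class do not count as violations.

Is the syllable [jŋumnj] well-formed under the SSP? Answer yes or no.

no

Onset: /j/ is a glide (sonority 6), /ŋ/ is a nasal (sonority 4); then the nucleus /u/ (sonority 7).
Onset profile 6-4-7 — does not rise throughout.
Coda: /m/ is a nasal (sonority 4), /n/ is a nasal (sonority 4), /j/ is a glide (sonority 6).
Coda profile 7-4-4-6 — does not fall throughout.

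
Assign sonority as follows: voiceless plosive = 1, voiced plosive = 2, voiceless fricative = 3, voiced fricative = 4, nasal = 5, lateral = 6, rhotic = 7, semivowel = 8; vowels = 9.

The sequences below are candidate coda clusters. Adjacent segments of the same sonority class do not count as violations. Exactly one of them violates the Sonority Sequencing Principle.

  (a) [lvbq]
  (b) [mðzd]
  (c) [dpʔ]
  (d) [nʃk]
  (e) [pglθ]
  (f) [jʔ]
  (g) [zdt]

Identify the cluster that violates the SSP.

e

(a) sonority 6-4-2-1: well-formed.
(b) sonority 5-4-4-2: well-formed.
(c) sonority 2-1-1: well-formed.
(d) sonority 5-3-1: well-formed.
(e) sonority 1-2-6-3: ill-formed.
(f) sonority 8-1: well-formed.
(g) sonority 4-2-1: well-formed.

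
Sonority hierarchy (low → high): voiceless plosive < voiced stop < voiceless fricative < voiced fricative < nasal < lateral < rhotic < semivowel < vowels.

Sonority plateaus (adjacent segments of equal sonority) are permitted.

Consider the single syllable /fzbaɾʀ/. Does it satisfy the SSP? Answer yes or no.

Onset: /f/ is a voiceless fricative (sonority 3), /z/ is a voiced fricative (sonority 4), /b/ is a voiced stop (sonority 2); then the nucleus /a/ (sonority 9).
Onset profile 3-4-2-9 — does not rise throughout.
Coda: /ɾ/ is a rhotic (sonority 7), /ʀ/ is a rhotic (sonority 7).
Coda profile 9-7-7 — falls from the nucleus.

no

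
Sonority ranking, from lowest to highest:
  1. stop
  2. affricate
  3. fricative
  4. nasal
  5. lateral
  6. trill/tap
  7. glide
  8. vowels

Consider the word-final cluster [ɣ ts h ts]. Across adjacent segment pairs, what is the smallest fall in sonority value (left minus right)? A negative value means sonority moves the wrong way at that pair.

-1

/ɣ/: fricative = 3.
/ts/: affricate = 2.
/h/: fricative = 3.
/ts/: affricate = 2.
/ɣ/→/ts/: change +1.
/ts/→/h/: change -1.
/h/→/ts/: change +1.
Minimum = -1.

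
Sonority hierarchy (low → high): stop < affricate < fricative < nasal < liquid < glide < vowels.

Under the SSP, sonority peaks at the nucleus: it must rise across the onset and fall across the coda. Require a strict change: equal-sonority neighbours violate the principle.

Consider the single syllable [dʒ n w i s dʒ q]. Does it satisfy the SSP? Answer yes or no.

Onset: /dʒ/ is an affricate (sonority 2), /n/ is a nasal (sonority 4), /w/ is a glide (sonority 6); then the nucleus /i/ (sonority 7).
Onset profile 2-4-6-7 — rises to the nucleus.
Coda: /s/ is a fricative (sonority 3), /dʒ/ is an affricate (sonority 2), /q/ is a stop (sonority 1).
Coda profile 7-3-2-1 — falls from the nucleus.

yes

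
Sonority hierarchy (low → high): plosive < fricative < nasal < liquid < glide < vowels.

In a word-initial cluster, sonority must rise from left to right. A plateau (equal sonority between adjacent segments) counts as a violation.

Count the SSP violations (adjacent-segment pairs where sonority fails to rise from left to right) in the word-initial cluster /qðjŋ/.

1

/q/: plosive = 1.
/ð/: fricative = 2.
/j/: glide = 5.
/ŋ/: nasal = 3.
/q/→/ð/: 1→2 (rises) — ok.
/ð/→/j/: 2→5 (rises) — ok.
/j/→/ŋ/: 5→3 (does not rise) — violation.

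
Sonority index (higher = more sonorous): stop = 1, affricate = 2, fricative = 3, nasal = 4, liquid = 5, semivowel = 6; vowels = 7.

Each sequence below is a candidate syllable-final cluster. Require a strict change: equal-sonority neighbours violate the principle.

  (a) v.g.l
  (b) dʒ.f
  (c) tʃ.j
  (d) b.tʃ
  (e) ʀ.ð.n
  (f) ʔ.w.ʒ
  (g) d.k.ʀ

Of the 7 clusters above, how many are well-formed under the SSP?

(a) v.g.l: profile 3-1-5 — violates.
(b) dʒ.f: profile 2-3 — violates.
(c) tʃ.j: profile 2-6 — violates.
(d) b.tʃ: profile 1-2 — violates.
(e) ʀ.ð.n: profile 5-3-4 — violates.
(f) ʔ.w.ʒ: profile 1-6-3 — violates.
(g) d.k.ʀ: profile 1-1-5 — violates.

0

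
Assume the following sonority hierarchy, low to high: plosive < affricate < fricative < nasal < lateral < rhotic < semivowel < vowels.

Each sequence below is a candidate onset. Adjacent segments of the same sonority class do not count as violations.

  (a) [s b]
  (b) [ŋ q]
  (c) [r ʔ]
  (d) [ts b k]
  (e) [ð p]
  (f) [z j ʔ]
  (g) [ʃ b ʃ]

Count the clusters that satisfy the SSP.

0

(a) sonority 3-1: ill-formed.
(b) sonority 4-1: ill-formed.
(c) sonority 6-1: ill-formed.
(d) sonority 2-1-1: ill-formed.
(e) sonority 3-1: ill-formed.
(f) sonority 3-7-1: ill-formed.
(g) sonority 3-1-3: ill-formed.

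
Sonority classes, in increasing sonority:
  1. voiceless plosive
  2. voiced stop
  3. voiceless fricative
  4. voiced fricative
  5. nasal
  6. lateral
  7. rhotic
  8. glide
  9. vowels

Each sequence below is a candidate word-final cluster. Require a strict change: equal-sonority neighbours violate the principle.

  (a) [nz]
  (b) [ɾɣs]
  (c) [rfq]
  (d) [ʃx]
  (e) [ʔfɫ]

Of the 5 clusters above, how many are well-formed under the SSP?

3

(a) 5-4 → obeys
(b) 7-4-3 → obeys
(c) 7-3-1 → obeys
(d) 3-3 → violates
(e) 1-3-6 → violates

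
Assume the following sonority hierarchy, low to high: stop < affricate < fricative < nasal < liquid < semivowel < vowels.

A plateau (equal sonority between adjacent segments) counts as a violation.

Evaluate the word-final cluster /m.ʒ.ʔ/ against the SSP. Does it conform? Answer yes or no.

/m/ is a nasal (sonority 4).
/ʒ/ is a fricative (sonority 3).
/ʔ/ is a stop (sonority 1).
The profile 4-3-1 strictly falls, so the word-final cluster satisfies the SSP.

yes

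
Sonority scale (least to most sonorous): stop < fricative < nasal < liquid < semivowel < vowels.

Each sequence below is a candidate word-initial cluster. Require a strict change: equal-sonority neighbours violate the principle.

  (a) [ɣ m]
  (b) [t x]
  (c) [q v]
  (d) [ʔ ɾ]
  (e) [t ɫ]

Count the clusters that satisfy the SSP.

5

(a) sonority 2-3: well-formed.
(b) sonority 1-2: well-formed.
(c) sonority 1-2: well-formed.
(d) sonority 1-4: well-formed.
(e) sonority 1-4: well-formed.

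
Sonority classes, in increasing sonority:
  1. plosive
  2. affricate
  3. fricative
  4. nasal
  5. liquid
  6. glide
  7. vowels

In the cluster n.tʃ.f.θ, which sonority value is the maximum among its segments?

/n/ — nasal, sonority 4.
/tʃ/ — affricate, sonority 2.
/f/ — fricative, sonority 3.
/θ/ — fricative, sonority 3.
The maximum is 4.

4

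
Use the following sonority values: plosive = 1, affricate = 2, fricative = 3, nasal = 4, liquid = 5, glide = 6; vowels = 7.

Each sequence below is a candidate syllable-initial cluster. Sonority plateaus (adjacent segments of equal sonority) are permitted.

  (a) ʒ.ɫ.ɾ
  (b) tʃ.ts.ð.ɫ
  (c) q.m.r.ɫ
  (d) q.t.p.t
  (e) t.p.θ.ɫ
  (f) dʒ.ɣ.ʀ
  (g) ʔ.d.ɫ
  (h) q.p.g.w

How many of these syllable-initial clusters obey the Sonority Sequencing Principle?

8

(a) sonority 3-5-5: well-formed.
(b) sonority 2-2-3-5: well-formed.
(c) sonority 1-4-5-5: well-formed.
(d) sonority 1-1-1-1: well-formed.
(e) sonority 1-1-3-5: well-formed.
(f) sonority 2-3-5: well-formed.
(g) sonority 1-1-5: well-formed.
(h) sonority 1-1-1-6: well-formed.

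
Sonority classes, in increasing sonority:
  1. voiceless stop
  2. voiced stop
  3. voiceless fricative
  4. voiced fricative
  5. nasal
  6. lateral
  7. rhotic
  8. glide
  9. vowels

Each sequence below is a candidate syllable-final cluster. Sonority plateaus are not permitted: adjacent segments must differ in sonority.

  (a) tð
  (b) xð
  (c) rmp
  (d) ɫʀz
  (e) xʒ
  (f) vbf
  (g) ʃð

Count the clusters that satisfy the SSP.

(a) sonority 1-4: ill-formed.
(b) sonority 3-4: ill-formed.
(c) sonority 7-5-1: well-formed.
(d) sonority 6-7-4: ill-formed.
(e) sonority 3-4: ill-formed.
(f) sonority 4-2-3: ill-formed.
(g) sonority 3-4: ill-formed.

1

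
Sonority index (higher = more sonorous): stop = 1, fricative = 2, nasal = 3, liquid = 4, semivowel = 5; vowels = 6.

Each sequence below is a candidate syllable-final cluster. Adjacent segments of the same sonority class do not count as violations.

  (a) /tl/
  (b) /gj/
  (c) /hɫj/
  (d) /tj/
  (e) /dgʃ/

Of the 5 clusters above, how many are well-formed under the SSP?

0

(a) /tl/: profile 1-4 — violates.
(b) /gj/: profile 1-5 — violates.
(c) /hɫj/: profile 2-4-5 — violates.
(d) /tj/: profile 1-5 — violates.
(e) /dgʃ/: profile 1-1-2 — violates.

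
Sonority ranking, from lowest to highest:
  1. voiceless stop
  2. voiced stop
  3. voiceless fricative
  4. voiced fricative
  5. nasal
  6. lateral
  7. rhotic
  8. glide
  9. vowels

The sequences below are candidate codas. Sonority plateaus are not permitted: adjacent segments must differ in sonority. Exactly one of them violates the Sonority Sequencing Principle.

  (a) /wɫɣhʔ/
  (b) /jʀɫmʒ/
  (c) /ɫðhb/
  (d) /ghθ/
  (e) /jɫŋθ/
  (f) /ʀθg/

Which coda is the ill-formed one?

d

(a) 8-6-4-3-1 → obeys
(b) 8-7-6-5-4 → obeys
(c) 6-4-3-2 → obeys
(d) 2-3-3 → violates
(e) 8-6-5-3 → obeys
(f) 7-3-2 → obeys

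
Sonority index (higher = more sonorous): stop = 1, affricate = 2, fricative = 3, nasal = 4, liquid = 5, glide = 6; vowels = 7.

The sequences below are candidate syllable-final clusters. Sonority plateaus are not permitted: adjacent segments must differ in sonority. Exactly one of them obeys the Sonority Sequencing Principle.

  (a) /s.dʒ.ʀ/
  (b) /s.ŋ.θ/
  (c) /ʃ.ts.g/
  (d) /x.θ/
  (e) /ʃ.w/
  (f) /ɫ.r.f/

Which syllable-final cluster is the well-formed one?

c

(a) 3-2-5 → violates
(b) 3-4-3 → violates
(c) 3-2-1 → obeys
(d) 3-3 → violates
(e) 3-6 → violates
(f) 5-5-3 → violates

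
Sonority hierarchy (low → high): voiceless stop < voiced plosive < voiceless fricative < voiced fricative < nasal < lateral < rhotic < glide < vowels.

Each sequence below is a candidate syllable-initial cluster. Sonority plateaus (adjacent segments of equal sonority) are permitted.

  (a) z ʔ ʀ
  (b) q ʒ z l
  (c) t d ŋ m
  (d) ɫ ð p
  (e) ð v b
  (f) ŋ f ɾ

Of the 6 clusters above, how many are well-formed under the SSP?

(a) 4-1-7 → violates
(b) 1-4-4-6 → obeys
(c) 1-2-5-5 → obeys
(d) 6-4-1 → violates
(e) 4-4-2 → violates
(f) 5-3-7 → violates

2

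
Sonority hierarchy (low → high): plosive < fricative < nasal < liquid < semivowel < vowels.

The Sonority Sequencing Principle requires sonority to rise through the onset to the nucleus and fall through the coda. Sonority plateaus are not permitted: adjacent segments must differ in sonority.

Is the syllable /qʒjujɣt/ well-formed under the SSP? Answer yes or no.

yes

Onset: /q/ is a plosive (sonority 1), /ʒ/ is a fricative (sonority 2), /j/ is a semivowel (sonority 5); then the nucleus /u/ (sonority 6).
Onset profile 1-2-5-6 — rises to the nucleus.
Coda: /j/ is a semivowel (sonority 5), /ɣ/ is a fricative (sonority 2), /t/ is a plosive (sonority 1).
Coda profile 6-5-2-1 — falls from the nucleus.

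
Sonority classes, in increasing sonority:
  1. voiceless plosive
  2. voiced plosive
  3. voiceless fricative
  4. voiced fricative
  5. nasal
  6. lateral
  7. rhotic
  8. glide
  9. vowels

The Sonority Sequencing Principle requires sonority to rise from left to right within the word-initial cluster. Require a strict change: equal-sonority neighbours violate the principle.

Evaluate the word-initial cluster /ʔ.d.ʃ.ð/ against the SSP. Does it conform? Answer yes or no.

/ʔ/: voiceless plosive = 1.
/d/: voiced plosive = 2.
/ʃ/: voiceless fricative = 3.
/ð/: voiced fricative = 4.
The profile 1-2-3-4 strictly rises, so the word-initial cluster satisfies the SSP.

yes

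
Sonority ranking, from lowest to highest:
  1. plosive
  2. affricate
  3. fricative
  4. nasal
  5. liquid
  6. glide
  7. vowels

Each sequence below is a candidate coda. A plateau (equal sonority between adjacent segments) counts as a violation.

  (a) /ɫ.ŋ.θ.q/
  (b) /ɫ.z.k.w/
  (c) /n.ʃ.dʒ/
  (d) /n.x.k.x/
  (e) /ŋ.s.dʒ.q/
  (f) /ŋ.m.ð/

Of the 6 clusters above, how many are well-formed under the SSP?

(a) sonority 5-4-3-1: well-formed.
(b) sonority 5-3-1-6: ill-formed.
(c) sonority 4-3-2: well-formed.
(d) sonority 4-3-1-3: ill-formed.
(e) sonority 4-3-2-1: well-formed.
(f) sonority 4-4-3: ill-formed.

3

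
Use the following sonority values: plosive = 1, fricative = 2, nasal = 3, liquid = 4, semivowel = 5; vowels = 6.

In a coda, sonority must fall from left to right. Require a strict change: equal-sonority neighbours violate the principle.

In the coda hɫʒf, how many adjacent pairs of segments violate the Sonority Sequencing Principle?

2

/h/ is a fricative (sonority 2).
/ɫ/ is a liquid (sonority 4).
/ʒ/ is a fricative (sonority 2).
/f/ is a fricative (sonority 2).
/h/→/ɫ/: 2→4 (does not fall) — violation.
/ɫ/→/ʒ/: 4→2 (falls) — ok.
/ʒ/→/f/: 2→2 (plateau) — violation.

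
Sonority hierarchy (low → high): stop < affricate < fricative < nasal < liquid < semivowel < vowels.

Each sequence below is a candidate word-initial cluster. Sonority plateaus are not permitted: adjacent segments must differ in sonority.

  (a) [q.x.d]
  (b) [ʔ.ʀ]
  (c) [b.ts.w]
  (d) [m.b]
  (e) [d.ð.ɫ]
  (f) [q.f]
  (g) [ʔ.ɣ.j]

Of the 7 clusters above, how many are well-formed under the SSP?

(a) 1-3-1 → violates
(b) 1-5 → obeys
(c) 1-2-6 → obeys
(d) 4-1 → violates
(e) 1-3-5 → obeys
(f) 1-3 → obeys
(g) 1-3-6 → obeys

5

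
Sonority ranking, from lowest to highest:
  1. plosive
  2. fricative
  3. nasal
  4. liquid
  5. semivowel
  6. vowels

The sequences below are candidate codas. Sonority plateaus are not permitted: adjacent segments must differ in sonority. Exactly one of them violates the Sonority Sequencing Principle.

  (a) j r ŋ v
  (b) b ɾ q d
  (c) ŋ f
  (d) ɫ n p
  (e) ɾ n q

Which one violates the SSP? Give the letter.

(a) sonority 5-4-3-2: well-formed.
(b) sonority 1-4-1-1: ill-formed.
(c) sonority 3-2: well-formed.
(d) sonority 4-3-1: well-formed.
(e) sonority 4-3-1: well-formed.

b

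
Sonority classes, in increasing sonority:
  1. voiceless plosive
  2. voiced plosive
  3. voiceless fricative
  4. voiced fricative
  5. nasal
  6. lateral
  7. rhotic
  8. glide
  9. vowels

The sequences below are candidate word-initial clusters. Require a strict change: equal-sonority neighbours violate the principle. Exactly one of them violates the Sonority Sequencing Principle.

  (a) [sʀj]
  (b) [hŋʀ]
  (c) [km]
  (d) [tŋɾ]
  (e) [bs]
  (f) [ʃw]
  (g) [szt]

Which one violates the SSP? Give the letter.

(a) sonority 3-7-8: well-formed.
(b) sonority 3-5-7: well-formed.
(c) sonority 1-5: well-formed.
(d) sonority 1-5-7: well-formed.
(e) sonority 2-3: well-formed.
(f) sonority 3-8: well-formed.
(g) sonority 3-4-1: ill-formed.

g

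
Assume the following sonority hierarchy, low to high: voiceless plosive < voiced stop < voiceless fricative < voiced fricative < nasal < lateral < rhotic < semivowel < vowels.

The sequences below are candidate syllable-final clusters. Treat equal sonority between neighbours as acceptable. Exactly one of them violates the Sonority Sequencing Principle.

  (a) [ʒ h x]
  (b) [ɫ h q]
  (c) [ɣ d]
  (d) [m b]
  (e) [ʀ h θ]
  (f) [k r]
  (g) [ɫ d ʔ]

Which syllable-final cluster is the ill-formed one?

f

(a) 4-3-3 → obeys
(b) 6-3-1 → obeys
(c) 4-2 → obeys
(d) 5-2 → obeys
(e) 7-3-3 → obeys
(f) 1-7 → violates
(g) 6-2-1 → obeys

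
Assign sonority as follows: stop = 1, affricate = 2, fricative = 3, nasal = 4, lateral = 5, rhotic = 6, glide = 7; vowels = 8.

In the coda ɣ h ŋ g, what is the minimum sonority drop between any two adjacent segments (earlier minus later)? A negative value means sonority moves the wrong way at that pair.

-1

/ɣ/: fricative = 3.
/h/: fricative = 3.
/ŋ/: nasal = 4.
/g/: stop = 1.
/ɣ/→/h/: change +0.
/h/→/ŋ/: change -1.
/ŋ/→/g/: change +3.
Minimum = -1.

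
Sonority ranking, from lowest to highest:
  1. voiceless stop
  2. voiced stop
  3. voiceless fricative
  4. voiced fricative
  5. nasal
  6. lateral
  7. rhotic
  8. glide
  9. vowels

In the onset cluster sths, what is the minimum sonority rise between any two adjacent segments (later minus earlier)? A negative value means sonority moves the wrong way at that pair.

/s/: voiceless fricative = 3.
/t/: voiceless stop = 1.
/h/: voiceless fricative = 3.
/s/: voiceless fricative = 3.
/s/→/t/: change -2.
/t/→/h/: change +2.
/h/→/s/: change +0.
Minimum = -2.

-2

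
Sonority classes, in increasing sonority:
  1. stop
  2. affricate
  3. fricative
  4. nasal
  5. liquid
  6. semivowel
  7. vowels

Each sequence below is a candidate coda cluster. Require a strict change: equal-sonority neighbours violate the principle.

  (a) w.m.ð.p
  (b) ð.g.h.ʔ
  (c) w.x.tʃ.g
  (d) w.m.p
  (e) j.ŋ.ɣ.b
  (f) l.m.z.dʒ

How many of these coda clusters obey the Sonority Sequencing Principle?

5

(a) w.m.ð.p: profile 6-4-3-1 — obeys.
(b) ð.g.h.ʔ: profile 3-1-3-1 — violates.
(c) w.x.tʃ.g: profile 6-3-2-1 — obeys.
(d) w.m.p: profile 6-4-1 — obeys.
(e) j.ŋ.ɣ.b: profile 6-4-3-1 — obeys.
(f) l.m.z.dʒ: profile 5-4-3-2 — obeys.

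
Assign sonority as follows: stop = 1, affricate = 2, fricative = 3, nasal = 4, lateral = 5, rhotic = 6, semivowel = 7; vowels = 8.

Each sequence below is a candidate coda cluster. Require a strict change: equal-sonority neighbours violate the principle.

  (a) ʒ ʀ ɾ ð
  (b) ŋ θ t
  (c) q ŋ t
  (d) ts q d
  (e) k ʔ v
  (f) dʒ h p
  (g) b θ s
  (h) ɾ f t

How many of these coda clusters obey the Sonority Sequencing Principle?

2

(a) ʒ ʀ ɾ ð: profile 3-6-6-3 — violates.
(b) ŋ θ t: profile 4-3-1 — obeys.
(c) q ŋ t: profile 1-4-1 — violates.
(d) ts q d: profile 2-1-1 — violates.
(e) k ʔ v: profile 1-1-3 — violates.
(f) dʒ h p: profile 2-3-1 — violates.
(g) b θ s: profile 1-3-3 — violates.
(h) ɾ f t: profile 6-3-1 — obeys.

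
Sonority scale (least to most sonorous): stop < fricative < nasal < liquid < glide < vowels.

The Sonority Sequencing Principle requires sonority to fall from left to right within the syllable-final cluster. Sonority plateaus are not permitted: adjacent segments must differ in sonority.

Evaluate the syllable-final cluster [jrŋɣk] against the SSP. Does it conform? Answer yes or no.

yes

/j/ — glide, sonority 5.
/r/ — liquid, sonority 4.
/ŋ/ — nasal, sonority 3.
/ɣ/ — fricative, sonority 2.
/k/ — stop, sonority 1.
The profile 5-4-3-2-1 strictly falls, so the syllable-final cluster satisfies the SSP.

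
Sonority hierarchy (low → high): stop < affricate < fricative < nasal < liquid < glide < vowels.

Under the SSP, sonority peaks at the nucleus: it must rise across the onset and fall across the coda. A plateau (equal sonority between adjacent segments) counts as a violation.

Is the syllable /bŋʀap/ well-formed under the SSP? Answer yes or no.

Onset: /b/ is a stop (sonority 1), /ŋ/ is a nasal (sonority 4), /ʀ/ is a liquid (sonority 5); then the nucleus /a/ (sonority 7).
Onset profile 1-4-5-7 — rises to the nucleus.
Coda: /p/ is a stop (sonority 1).
Coda profile 7-1 — falls from the nucleus.

yes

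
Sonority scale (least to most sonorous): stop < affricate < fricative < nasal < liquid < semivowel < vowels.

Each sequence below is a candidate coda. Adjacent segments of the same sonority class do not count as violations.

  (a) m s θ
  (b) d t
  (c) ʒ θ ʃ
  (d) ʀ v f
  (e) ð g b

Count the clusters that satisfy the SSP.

(a) 4-3-3 → obeys
(b) 1-1 → obeys
(c) 3-3-3 → obeys
(d) 5-3-3 → obeys
(e) 3-1-1 → obeys

5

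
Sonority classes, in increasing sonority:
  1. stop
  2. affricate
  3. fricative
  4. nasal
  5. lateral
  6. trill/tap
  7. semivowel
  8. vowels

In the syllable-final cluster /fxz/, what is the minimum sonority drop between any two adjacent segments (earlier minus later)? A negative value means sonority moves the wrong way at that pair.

/f/ — fricative, sonority 3.
/x/ — fricative, sonority 3.
/z/ — fricative, sonority 3.
/f/→/x/: change +0.
/x/→/z/: change +0.
Minimum = 0.

0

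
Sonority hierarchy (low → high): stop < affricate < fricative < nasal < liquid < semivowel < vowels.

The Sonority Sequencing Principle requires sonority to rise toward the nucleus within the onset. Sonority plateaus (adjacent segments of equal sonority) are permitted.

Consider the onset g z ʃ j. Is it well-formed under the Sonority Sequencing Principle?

yes

/g/ — stop, sonority 1.
/z/ — fricative, sonority 3.
/ʃ/ — fricative, sonority 3.
/j/ — semivowel, sonority 6.
The profile 1-3-3-6 is non-decreasing (plateaus allowed), so the onset satisfies the SSP.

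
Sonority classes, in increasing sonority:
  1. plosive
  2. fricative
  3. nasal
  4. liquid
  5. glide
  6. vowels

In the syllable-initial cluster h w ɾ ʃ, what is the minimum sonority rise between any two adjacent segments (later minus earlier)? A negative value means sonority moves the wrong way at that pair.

/h/ is a fricative (sonority 2).
/w/ is a glide (sonority 5).
/ɾ/ is a liquid (sonority 4).
/ʃ/ is a fricative (sonority 2).
/h/→/w/: change +3.
/w/→/ɾ/: change -1.
/ɾ/→/ʃ/: change -2.
Minimum = -2.

-2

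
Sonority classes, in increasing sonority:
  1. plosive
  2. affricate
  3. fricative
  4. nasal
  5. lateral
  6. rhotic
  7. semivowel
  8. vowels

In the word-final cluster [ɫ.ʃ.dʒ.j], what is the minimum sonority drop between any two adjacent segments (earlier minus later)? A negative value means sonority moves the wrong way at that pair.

/ɫ/ — lateral, sonority 5.
/ʃ/ — fricative, sonority 3.
/dʒ/ — affricate, sonority 2.
/j/ — semivowel, sonority 7.
/ɫ/→/ʃ/: change +2.
/ʃ/→/dʒ/: change +1.
/dʒ/→/j/: change -5.
Minimum = -5.

-5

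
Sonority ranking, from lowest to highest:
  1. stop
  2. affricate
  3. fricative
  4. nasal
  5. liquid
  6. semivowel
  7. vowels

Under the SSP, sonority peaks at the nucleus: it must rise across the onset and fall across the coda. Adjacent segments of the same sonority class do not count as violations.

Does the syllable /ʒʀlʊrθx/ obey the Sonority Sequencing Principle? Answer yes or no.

Onset: /ʒ/ is a fricative (sonority 3), /ʀ/ is a liquid (sonority 5), /l/ is a liquid (sonority 5); then the nucleus /ʊ/ (sonority 7).
Onset profile 3-5-5-7 — rises to the nucleus.
Coda: /r/ is a liquid (sonority 5), /θ/ is a fricative (sonority 3), /x/ is a fricative (sonority 3).
Coda profile 7-5-3-3 — falls from the nucleus.

yes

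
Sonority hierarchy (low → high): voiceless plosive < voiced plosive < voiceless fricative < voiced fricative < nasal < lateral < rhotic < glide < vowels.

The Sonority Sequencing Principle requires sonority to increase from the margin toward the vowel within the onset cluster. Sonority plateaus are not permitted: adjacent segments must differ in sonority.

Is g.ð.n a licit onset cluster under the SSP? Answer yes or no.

yes

/g/ is a voiced plosive (sonority 2).
/ð/ is a voiced fricative (sonority 4).
/n/ is a nasal (sonority 5).
The profile 2-4-5 strictly rises, so the onset cluster satisfies the SSP.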